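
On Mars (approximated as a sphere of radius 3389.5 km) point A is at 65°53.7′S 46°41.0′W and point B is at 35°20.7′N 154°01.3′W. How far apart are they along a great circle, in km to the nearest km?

7623 km

In radians: φ₁ = -1.1501, φ₂ = 0.6169, Δλ = -107.338° = -1.8734 rad.
cos c = sin φ₁ sin φ₂ + cos φ₁ cos φ₂ cos Δλ = (-0.9128)(0.5785) + (0.4084)(0.8157)(-0.2980) = -0.62733,
so c = arccos(-0.62733) = 2.24892 rad.
Distance = R·c = 3389.5 × 2.2489 ≈ 7623 km.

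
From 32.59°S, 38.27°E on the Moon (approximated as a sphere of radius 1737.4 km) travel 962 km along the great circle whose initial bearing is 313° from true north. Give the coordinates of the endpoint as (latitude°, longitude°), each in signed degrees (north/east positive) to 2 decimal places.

-8.97°, 15.36°

Angular distance δ = d/R = 962/1737.4 = 0.55370 rad; initial bearing θ = 5.4629 rad.
sin φ₂ = sin φ₁ cos δ + cos φ₁ sin δ cos θ = (-0.5386)(0.8506) + (0.8425)(0.5258)(0.6820) = -0.1560, so φ₂ = -8.97°.
Δλ = atan2(sin θ sin δ cos φ₁, cos δ − sin φ₁ sin φ₂) = atan2(-0.3240, 0.7666) = -22.913°.
λ₂ = 38.270° − 22.913° = 15.36°.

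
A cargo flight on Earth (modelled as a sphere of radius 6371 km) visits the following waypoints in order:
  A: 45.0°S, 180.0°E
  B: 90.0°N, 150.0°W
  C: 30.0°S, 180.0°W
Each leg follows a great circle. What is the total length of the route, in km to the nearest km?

Leg A→B: central angle 2.3562 rad, distance 15011.3 km.
Leg B→C: central angle 2.0944 rad, distance 13343.4 km.
Total: 15011.3 + 13343.4 ≈ 28355 km.

28355 km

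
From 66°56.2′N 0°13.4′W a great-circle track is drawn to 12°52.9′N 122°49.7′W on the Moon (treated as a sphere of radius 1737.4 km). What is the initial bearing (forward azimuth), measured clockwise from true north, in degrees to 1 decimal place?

With φ₁ = 1.1683, φ₂ = 0.2248, Δλ = -2.1399 rad, the forward-azimuth formula gives
θ = atan2( sin Δλ cos φ₂ , cos φ₁ sin φ₂ − sin φ₁ cos φ₂ cos Δλ ) = atan2(-0.8212, 0.5706) = -55.21°.
Adding 360° brings this into [0°, 360°): 304.8°.

304.8°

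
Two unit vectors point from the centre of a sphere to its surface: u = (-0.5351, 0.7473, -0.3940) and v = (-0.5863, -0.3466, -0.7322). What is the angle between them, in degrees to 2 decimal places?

u·v = 0.3432; |u| = 1.0000, |v| = 1.0000.
cos θ = (u·v)/(|u||v|) = 0.3432, so θ = 69.93°.

69.93°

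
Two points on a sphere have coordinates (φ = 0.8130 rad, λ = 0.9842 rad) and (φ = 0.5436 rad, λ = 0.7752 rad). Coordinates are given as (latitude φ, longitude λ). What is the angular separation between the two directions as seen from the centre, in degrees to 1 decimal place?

18.0°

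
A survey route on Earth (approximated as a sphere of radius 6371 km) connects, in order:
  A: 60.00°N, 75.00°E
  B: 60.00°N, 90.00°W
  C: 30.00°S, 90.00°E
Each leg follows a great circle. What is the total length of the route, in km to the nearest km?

Leg A→B: central angle 1.0373 rad, distance 6608.8 km.
Leg B→C: central angle 2.6180 rad, distance 16679.2 km.
Total: 6608.8 + 16679.2 ≈ 23288 km.

23288 km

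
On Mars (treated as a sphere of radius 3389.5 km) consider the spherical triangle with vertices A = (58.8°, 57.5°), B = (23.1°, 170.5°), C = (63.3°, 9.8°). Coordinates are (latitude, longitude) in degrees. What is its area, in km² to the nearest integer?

Side lengths (central angles): a = 1.6104, b = 0.4006, c = 1.4208 rad; semiperimeter s = 1.7159.
By l'Huilier's theorem, tan(E/4) = √[tan(s/2) tan((s−a)/2) tan((s−b)/2) tan((s−c)/2)], giving spherical excess E = 0.3342 rad.
Area = E·R² = 0.3342 × (3389.5)² ≈ 3839851 km².

3839851 km²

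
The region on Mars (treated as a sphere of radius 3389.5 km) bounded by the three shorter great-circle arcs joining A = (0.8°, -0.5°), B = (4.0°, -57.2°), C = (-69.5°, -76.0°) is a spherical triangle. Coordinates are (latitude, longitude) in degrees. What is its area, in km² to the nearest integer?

9237291 km²

Side lengths (central angles): a = 1.3022, b = 1.4961, c = 0.9901 rad; semiperimeter s = 1.8942.
By l'Huilier's theorem, tan(E/4) = √[tan(s/2) tan((s−a)/2) tan((s−b)/2) tan((s−c)/2)], giving spherical excess E = 0.8040 rad.
Area = E·R² = 0.8040 × (3389.5)² ≈ 9237291 km².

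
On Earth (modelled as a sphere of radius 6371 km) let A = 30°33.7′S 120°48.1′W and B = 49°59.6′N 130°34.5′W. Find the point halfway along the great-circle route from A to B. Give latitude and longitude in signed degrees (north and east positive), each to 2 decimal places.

9.75°, -124.98°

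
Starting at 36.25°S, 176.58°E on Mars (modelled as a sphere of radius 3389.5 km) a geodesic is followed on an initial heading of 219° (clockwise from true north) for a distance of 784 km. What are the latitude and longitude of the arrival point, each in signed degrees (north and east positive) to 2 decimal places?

Angular distance δ = d/R = 784/3389.5 = 0.23130 rad; initial bearing θ = 3.8223 rad.
sin φ₂ = sin φ₁ cos δ + cos φ₁ sin δ cos θ = (-0.5913)(0.9734) + (0.8064)(0.2292)(-0.7771) = -0.7192, so φ₂ = -45.99°.
Δλ = atan2(sin θ sin δ cos φ₁, cos δ − sin φ₁ sin φ₂) = atan2(-0.1163, 0.5481) = -11.985°.
λ₂ = 176.580° − 11.985° = 164.60°.

-45.99°, 164.60°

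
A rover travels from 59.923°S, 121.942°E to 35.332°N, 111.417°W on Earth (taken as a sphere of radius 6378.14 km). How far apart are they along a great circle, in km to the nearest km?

With latitudes φ₁ = -59.923°, φ₂ = 35.332° and longitude difference Δλ = 126.641°:
cos c = sin φ₁ sin φ₂ + cos φ₁ cos φ₂ cos Δλ = (-0.8654)(0.5783) + (0.5012)(0.8158)(-0.5968) = -0.74445,
so c = arccos(-0.74445) = 2.41051 rad.
Distance = R·c = 6378.14 × 2.4105 ≈ 15375 km.

15375 km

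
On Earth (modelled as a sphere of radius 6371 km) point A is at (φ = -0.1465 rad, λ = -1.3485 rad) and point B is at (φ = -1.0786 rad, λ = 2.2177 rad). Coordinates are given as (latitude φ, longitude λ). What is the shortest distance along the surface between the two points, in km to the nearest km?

With latitudes φ₁ = -8.394°, φ₂ = -61.799° and longitude difference Δλ = -155.672°:
cos c = sin φ₁ sin φ₂ + cos φ₁ cos φ₂ cos Δλ = (-0.1460)(-0.8813) + (0.9893)(0.4726)(-0.9112) = -0.29734,
so c = arccos(-0.29734) = 1.87270 rad.
Distance = R·c = 6371 × 1.8727 ≈ 11931 km.

11931 km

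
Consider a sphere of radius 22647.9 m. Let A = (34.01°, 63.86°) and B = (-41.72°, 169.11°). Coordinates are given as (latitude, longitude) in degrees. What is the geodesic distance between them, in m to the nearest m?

48360 m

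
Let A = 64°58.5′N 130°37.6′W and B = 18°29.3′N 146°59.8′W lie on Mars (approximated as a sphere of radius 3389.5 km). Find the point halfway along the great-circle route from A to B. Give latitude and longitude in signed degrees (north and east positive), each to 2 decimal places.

41.98°, -141.97°

The central angle between A and B is δ = 0.8335 rad.
With f = 0.5, the slerp weights are sin((1−f)δ)/sin δ = 0.5468 and sin(fδ)/sin δ = 0.5468.
Weighted sum of the unit vectors: (0.5468)·(-0.2754,-0.3211,0.9061) + (0.5468)·(-0.7954,-0.5166,0.3171) = (-0.5855, -0.4580, 0.6689).
Converting back: φ = atan2(z, √(x²+y²)) = 41.98°, λ = atan2(y, x) = -141.97°.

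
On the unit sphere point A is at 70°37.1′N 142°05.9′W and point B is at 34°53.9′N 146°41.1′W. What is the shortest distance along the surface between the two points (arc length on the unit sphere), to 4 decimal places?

0.6249

In radians: φ₁ = 1.2325, φ₂ = 0.6091, Δλ = -4.587° = -0.0801 rad.
cos c = sin φ₁ sin φ₂ + cos φ₁ cos φ₂ cos Δλ = (0.9433)(0.5721) + (0.3319)(0.8202)(0.9968) = 0.81101,
so c = arccos(0.81101) = 0.62492 rad.
On the unit sphere the arc length equals the central angle: 0.6249.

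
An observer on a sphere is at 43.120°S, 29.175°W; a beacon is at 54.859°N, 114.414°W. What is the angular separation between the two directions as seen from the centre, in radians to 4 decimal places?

Let φ₁ = -0.7526 rad, φ₂ = 0.9575 rad, and Δλ = -1.4877 rad.
cos c = sin φ₁ sin φ₂ + cos φ₁ cos φ₂ cos Δλ = (-0.6835)(0.8177) + (0.7299)(0.5756)(0.0830) = -0.52408,
so c = arccos(-0.52408) = 2.12243 rad.
So the angular separation is 2.1224 rad.

2.1224 rad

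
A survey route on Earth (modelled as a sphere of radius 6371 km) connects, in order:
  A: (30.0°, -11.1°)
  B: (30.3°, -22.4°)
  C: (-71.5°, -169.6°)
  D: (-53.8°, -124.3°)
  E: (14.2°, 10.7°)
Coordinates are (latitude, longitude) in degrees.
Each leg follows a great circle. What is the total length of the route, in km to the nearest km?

33158 km

Leg A→B: central angle 0.1706 rad, distance 1086.6 km.
Leg B→C: central angle 2.3585 rad, distance 15026.0 km.
Leg C→D: central angle 0.4577 rad, distance 2915.9 km.
Leg D→E: central angle 2.2178 rad, distance 14129.7 km.
Total: 1086.6 + 15026.0 + 2915.9 + 14129.7 ≈ 33158 km.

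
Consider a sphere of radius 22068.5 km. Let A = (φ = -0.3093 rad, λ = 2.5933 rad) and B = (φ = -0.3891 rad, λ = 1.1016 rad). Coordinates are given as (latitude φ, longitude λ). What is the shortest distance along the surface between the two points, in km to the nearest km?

30556 km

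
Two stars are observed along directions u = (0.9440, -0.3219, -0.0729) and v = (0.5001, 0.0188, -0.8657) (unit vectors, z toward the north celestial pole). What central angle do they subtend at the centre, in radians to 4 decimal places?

u·v = 0.5292; |u| = 1.0000, |v| = 0.9999.
cos θ = (u·v)/(|u||v|) = 0.5292, so θ = 1.0132 rad.

1.0132 rad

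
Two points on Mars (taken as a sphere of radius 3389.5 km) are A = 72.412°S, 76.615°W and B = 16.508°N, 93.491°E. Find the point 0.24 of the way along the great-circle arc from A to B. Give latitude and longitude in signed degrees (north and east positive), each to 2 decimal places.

-77.09°, 77.29°

Central angle δ = 2.1607 rad. Interpolating on the sphere with fraction f = 0.24:
P = [sin((1−f)δ)·A + sin(fδ)·B] / sin δ = 1.2003·A + 0.5964·B in Cartesian coordinates,
giving P = (0.0491, 0.2179, -0.9747), i.e. latitude -77.09°, longitude 77.29°.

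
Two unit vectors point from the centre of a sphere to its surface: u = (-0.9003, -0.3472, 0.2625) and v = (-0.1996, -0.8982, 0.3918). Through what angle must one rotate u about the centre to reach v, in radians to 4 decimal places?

0.9343 rad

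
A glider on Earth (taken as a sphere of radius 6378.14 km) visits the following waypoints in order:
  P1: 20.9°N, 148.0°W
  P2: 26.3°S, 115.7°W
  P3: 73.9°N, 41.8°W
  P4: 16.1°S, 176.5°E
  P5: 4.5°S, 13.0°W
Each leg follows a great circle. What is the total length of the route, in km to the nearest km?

Leg P1→P2: central angle 0.9886 rad, distance 6305.5 km.
Leg P2→P3: central angle 1.9356 rad, distance 12345.4 km.
Leg P3→P4: central angle 2.0664 rad, distance 13179.6 km.
Leg P4→P5: central angle 2.7464 rad, distance 17516.9 km.
Total: 6305.5 + 12345.4 + 13179.6 + 17516.9 ≈ 49347 km.

49347 km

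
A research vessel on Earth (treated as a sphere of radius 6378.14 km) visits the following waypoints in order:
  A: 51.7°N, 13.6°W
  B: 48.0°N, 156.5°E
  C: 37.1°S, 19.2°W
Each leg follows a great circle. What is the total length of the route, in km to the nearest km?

Leg A→B: central angle 1.3952 rad, distance 8899.0 km.
Leg B→C: central angle 2.9436 rad, distance 18774.5 km.
Total: 8899.0 + 18774.5 ≈ 27673 km.

27673 km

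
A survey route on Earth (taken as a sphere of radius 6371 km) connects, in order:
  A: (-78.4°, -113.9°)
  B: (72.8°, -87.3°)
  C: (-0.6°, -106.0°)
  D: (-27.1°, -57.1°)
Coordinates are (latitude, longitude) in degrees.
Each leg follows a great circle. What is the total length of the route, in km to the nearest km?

31150 km

Leg A→B: central angle 2.6522 rad, distance 16896.9 km.
Leg B→C: central angle 1.2973 rad, distance 8265.2 km.
Leg C→D: central angle 0.9398 rad, distance 5987.5 km.
Total: 16896.9 + 8265.2 + 5987.5 ≈ 31150 km.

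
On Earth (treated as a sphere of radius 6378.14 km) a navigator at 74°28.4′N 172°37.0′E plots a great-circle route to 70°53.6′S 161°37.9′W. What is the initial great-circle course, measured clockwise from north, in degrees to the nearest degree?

165°

With φ₁ = 1.2998, φ₂ = -1.2373, Δλ = 0.4495 rad, the forward-azimuth formula gives
θ = atan2( sin Δλ cos φ₂ , cos φ₁ sin φ₂ − sin φ₁ cos φ₂ cos Δλ ) = atan2(0.1422, -0.5370) = 165.17°.
So the initial bearing is 165°.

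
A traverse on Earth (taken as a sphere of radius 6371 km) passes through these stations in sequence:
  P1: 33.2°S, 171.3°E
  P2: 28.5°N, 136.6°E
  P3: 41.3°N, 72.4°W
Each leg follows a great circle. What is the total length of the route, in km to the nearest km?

19475 km

Leg P1→P2: central angle 1.2204 rad, distance 7775.0 km.
Leg P2→P3: central angle 1.8364 rad, distance 11699.9 km.
Total: 7775.0 + 11699.9 ≈ 19475 km.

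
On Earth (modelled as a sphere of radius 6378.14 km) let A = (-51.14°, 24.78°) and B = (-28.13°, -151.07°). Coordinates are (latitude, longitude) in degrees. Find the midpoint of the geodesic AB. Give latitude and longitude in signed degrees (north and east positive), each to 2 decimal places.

The central angle between A and B is δ = 1.7566 rad.
With f = 0.5, the slerp weights are sin((1−f)δ)/sin δ = 0.7831 and sin(fδ)/sin δ = 0.7831.
Weighted sum of the unit vectors: (0.7831)·(0.5696,0.2630,-0.7787) + (0.7831)·(-0.7718,-0.4266,-0.4715) = (-0.1583, -0.1281, -0.9790).
Converting back: φ = atan2(z, √(x²+y²)) = -78.25°, λ = atan2(y, x) = -141.02°.

-78.25°, -141.02°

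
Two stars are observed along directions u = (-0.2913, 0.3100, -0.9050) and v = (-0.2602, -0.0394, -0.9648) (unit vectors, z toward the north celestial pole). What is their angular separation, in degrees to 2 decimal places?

20.50°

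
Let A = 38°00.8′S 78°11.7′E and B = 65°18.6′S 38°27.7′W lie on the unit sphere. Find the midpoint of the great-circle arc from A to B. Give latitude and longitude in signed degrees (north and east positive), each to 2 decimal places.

-65.12°, 46.33°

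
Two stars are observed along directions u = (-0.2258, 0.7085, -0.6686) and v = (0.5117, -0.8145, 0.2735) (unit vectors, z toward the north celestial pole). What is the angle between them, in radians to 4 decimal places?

u·v = -0.8755; |u| = 1.0000, |v| = 1.0000.
cos θ = (u·v)/(|u||v|) = -0.8755, so θ = 2.6372 rad.

2.6372 rad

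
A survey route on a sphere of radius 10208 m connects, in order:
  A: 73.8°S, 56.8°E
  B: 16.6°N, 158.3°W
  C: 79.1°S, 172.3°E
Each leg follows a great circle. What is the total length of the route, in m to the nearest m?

Leg A→B: central angle 2.0864 rad, distance 21298.3 m.
Leg B→C: central angle 1.6938 rad, distance 17289.9 m.
Total: 21298.3 + 17289.9 ≈ 38588 m.

38588 m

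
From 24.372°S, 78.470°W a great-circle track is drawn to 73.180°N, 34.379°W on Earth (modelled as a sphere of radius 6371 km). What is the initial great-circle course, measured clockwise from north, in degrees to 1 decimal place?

With φ₁ = -0.4254, φ₂ = 1.2772, Δλ = 0.7695 rad, the forward-azimuth formula gives
θ = atan2( sin Δλ cos φ₂ , cos φ₁ sin φ₂ − sin φ₁ cos φ₂ cos Δλ ) = atan2(0.2013, 0.9577) = 11.87°.
So the initial bearing is 11.9°.

11.9°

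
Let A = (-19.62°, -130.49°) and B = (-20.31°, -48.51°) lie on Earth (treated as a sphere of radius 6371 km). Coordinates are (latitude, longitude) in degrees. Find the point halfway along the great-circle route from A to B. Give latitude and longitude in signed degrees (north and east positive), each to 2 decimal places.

-25.70°, -89.61°

The central angle between A and B is δ = 1.3286 rad.
With f = 0.5, the slerp weights are sin((1−f)δ)/sin δ = 0.6351 and sin(fδ)/sin δ = 0.6351.
Weighted sum of the unit vectors: (0.6351)·(-0.6116,-0.7164,-0.3358) + (0.6351)·(0.6213,-0.7025,-0.3471) = (0.0062, -0.9011, -0.4337).
Converting back: φ = atan2(z, √(x²+y²)) = -25.70°, λ = atan2(y, x) = -89.61°.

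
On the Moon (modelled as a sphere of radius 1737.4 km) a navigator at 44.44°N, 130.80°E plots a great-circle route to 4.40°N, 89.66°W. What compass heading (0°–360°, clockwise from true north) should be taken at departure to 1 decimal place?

Δλ = 139.540° = 2.4354 rad.
y = sin Δλ · cos φ₂ = (0.6489)(0.9971) = 0.6470
x = cos φ₁ sin φ₂ − sin φ₁ cos φ₂ cos Δλ = (0.7140)(0.0767) − (0.7002)(0.9971)(-0.7609) = 0.5859
θ = atan2(y, x) = 47.84°, so the bearing is 47.8°.

47.8°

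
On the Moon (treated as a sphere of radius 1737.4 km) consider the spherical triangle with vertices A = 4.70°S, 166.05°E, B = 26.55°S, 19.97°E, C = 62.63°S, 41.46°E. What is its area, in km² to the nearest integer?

Side lengths (central angles): a = 0.6768, b = 1.7593, c = 2.3507 rad; semiperimeter s = 2.3933.
By l'Huilier's theorem, tan(E/4) = √[tan(s/2) tan((s−a)/2) tan((s−b)/2) tan((s−c)/2)], giving spherical excess E = 0.5708 rad.
Area = E·R² = 0.5708 × (1737.4)² ≈ 1723054 km².

1723054 km²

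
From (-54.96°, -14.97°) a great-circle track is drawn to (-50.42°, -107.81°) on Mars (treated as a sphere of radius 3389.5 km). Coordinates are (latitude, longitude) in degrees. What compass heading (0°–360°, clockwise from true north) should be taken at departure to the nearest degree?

Δλ = -92.840° = -1.6204 rad.
y = sin Δλ · cos φ₂ = (-0.9988)(0.6372) = -0.6364
x = cos φ₁ sin φ₂ − sin φ₁ cos φ₂ cos Δλ = (0.5741)(-0.7707) − (-0.8188)(0.6372)(-0.0495) = -0.4684
θ = atan2(y, x) = -126.35°; adding 360° gives 234°.

234°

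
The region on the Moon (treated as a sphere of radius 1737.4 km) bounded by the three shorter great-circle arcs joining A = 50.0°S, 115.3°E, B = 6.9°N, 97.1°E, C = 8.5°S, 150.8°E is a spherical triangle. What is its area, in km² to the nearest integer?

Side lengths (central angles): a = 0.9722, b = 0.8882, c = 1.0307 rad; semiperimeter s = 1.4456.
By l'Huilier's theorem, tan(E/4) = √[tan(s/2) tan((s−a)/2) tan((s−b)/2) tan((s−c)/2)], giving spherical excess E = 0.4508 rad.
Area = E·R² = 0.4508 × (1737.4)² ≈ 1360810 km².

1360810 km²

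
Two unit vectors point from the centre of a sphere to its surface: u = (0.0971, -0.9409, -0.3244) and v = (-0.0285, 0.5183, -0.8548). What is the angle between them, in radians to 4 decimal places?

1.7856 rad

u·v = -0.2131; |u| = 1.0000, |v| = 1.0001.
cos θ = (u·v)/(|u||v|) = -0.2131, so θ = 1.7856 rad.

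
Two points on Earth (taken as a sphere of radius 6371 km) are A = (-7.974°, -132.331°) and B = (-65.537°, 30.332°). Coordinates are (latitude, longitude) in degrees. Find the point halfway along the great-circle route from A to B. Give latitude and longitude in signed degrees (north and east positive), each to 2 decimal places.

The central angle between A and B is δ = 1.8392 rad.
With f = 0.5, the slerp weights are sin((1−f)δ)/sin δ = 0.8249 and sin(fδ)/sin δ = 0.8249.
Weighted sum of the unit vectors: (0.8249)·(-0.6669,-0.7321,-0.1387) + (0.8249)·(0.3574,0.2091,-0.9102) = (-0.2553, -0.4314, -0.8653).
Converting back: φ = atan2(z, √(x²+y²)) = -59.91°, λ = atan2(y, x) = -120.62°.

-59.91°, -120.62°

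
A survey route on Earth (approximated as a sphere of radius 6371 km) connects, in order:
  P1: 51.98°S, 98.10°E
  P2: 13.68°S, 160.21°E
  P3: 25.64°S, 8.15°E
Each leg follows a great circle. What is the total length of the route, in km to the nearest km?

Leg P1→P2: central angle 1.0857 rad, distance 6917.2 km.
Leg P2→P3: central angle 2.3070 rad, distance 14698.2 km.
Total: 6917.2 + 14698.2 ≈ 21615 km.

21615 km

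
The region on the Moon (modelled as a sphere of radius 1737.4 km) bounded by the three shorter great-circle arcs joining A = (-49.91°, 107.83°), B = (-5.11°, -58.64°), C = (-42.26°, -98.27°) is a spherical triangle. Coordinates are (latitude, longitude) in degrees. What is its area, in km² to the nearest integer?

2368022 km²

Side lengths (central angles): a = 0.8923, b = 1.4842, c = 2.1597 rad; semiperimeter s = 2.2681.
By l'Huilier's theorem, tan(E/4) = √[tan(s/2) tan((s−a)/2) tan((s−b)/2) tan((s−c)/2)], giving spherical excess E = 0.7845 rad.
Area = E·R² = 0.7845 × (1737.4)² ≈ 2368022 km².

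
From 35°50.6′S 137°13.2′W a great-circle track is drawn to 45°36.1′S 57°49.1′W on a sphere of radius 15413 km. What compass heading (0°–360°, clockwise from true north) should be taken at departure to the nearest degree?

Δλ = 79.402° = 1.3858 rad.
y = sin Δλ · cos φ₂ = (0.9829)(0.6996) = 0.6877
x = cos φ₁ sin φ₂ − sin φ₁ cos φ₂ cos Δλ = (0.8106)(-0.7145) − (-0.5856)(0.6996)(0.1839) = -0.5038
θ = atan2(y, x) = 126.23°, so the bearing is 126°.

126°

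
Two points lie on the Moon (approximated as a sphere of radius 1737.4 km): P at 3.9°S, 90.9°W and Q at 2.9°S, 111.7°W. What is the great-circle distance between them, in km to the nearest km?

630 km

With latitudes φ₁ = -3.900°, φ₂ = -2.900° and longitude difference Δλ = -20.800°:
Haversine: a = sin²(Δφ/2) + cos φ₁ cos φ₂ sin²(Δλ/2) = 0.0001 + (0.9977)(0.9987)(0.0326) = 0.03255.
Central angle c = 2·arcsin(√a) = 0.36280 rad.
Distance = R·c = 1737.4 × 0.3628 ≈ 630 km.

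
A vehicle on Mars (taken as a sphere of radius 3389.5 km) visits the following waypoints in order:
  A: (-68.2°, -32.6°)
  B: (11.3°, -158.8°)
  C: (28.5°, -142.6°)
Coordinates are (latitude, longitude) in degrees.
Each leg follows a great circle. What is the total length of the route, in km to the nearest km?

8064 km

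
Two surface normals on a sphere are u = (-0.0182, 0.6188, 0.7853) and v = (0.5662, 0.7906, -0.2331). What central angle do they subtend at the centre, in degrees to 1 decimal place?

72.8°

u·v = 0.2959; |u| = 1.0000, |v| = 1.0000.
cos θ = (u·v)/(|u||v|) = 0.2959, so θ = 72.8°.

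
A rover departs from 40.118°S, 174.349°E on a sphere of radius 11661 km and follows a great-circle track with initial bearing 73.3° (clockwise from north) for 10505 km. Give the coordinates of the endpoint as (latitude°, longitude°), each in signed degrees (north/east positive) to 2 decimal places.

Angular distance δ = d/R = 10505/11661 = 0.90087 rad; initial bearing θ = 1.2793 rad.
sin φ₂ = sin φ₁ cos δ + cos φ₁ sin δ cos θ = (-0.6444)(0.6209) + (0.7647)(0.7839)(0.2874) = -0.2279, so φ₂ = -13.17°.
Δλ = atan2(sin θ sin δ cos φ₁, cos δ − sin φ₁ sin φ₂) = atan2(0.5742, 0.4741) = 50.452°.
λ₂ = 174.349° + 50.452° = 224.80° → -135.20° after wrapping to (−180°, 180°].

-13.17°, -135.20°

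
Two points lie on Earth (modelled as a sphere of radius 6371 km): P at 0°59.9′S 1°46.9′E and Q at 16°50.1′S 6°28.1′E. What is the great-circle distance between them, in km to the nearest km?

1834 km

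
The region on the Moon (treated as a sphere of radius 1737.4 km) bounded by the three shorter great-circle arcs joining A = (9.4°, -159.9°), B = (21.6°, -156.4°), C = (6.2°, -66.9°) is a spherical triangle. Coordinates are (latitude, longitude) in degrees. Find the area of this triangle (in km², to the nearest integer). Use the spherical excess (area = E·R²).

615431 km²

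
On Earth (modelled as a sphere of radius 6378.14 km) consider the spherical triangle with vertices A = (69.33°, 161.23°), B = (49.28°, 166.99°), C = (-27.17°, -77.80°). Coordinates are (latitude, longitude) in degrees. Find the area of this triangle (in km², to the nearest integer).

Side lengths (central angles): a = 2.2059, b = 2.2004, c = 0.3533 rad; semiperimeter s = 2.3798.
By l'Huilier's theorem, tan(E/4) = √[tan(s/2) tan((s−a)/2) tan((s−b)/2) tan((s−c)/2)], giving spherical excess E = 0.7016 rad.
Area = E·R² = 0.7016 × (6378.14)² ≈ 28539792 km².

28539792 km²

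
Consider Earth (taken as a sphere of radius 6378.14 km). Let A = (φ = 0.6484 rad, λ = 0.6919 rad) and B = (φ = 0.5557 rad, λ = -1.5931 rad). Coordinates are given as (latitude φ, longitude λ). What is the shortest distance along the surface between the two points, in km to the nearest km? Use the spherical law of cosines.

Let φ₁ = 0.6484 rad, φ₂ = 0.5557 rad, and Δλ = -2.2850 rad.
cos c = sin φ₁ sin φ₂ + cos φ₁ cos φ₂ cos Δλ = (0.6039)(0.5275) + (0.7971)(0.8495)(-0.6550) = -0.12494,
so c = arccos(-0.12494) = 1.69606 rad.
Distance = R·c = 6378.14 × 1.6961 ≈ 10818 km.

10818 km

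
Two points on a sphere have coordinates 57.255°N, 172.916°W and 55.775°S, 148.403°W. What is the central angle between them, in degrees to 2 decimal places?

With latitudes φ₁ = 57.255°, φ₂ = -55.775° and longitude difference Δλ = 24.513°:
cos c = sin φ₁ sin φ₂ + cos φ₁ cos φ₂ cos Δλ = (0.8411)(-0.8268) + (0.5409)(0.5624)(0.9099) = -0.41863,
so c = arccos(-0.41863) = 2.00274 rad.
So the angular separation is 114.75°.

114.75°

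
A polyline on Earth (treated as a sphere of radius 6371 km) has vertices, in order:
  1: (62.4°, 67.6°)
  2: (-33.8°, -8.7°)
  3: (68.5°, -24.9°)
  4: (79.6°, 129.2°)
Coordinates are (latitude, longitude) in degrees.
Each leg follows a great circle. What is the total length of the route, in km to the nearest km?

27562 km

Leg 1→2: central angle 1.9843 rad, distance 12641.9 km.
Leg 2→3: central angle 1.7979 rad, distance 11454.2 km.
Leg 3→4: central angle 0.5441 rad, distance 3466.2 km.
Total: 12641.9 + 11454.2 + 3466.2 ≈ 27562 km.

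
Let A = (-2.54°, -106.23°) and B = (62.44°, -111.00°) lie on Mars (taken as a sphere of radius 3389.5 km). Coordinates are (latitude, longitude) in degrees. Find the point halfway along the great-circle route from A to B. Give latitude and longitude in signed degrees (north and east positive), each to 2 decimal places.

Central angle δ = 1.1359 rad. Interpolating on the sphere with fraction f = 0.5:
P = [sin((1−f)δ)·A + sin(fδ)·B] / sin δ = 0.5931·A + 0.5931·B in Cartesian coordinates,
giving P = (-0.2640, -0.8251, 0.4995), i.e. latitude 29.97°, longitude -107.74°.

29.97°, -107.74°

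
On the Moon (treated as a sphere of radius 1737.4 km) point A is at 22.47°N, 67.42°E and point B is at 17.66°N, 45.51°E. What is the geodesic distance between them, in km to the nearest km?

Let φ₁ = 0.3922 rad, φ₂ = 0.3082 rad, and Δλ = -0.3824 rad.
Haversine: a = sin²(Δφ/2) + cos φ₁ cos φ₂ sin²(Δλ/2) = 0.0018 + (0.9241)(0.9529)(0.0361) = 0.03356.
Central angle c = 2·arcsin(√a) = 0.36847 rad.
Distance = R·c = 1737.4 × 0.3685 ≈ 640 km.

640 km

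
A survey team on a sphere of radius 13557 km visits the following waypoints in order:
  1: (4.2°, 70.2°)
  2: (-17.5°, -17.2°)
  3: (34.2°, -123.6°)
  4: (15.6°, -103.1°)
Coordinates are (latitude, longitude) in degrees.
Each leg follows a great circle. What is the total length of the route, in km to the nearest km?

Leg 1→2: central angle 1.5497 rad, distance 21008.9 km.
Leg 2→3: central angle 1.9733 rad, distance 26752.2 km.
Leg 3→4: central angle 0.4571 rad, distance 6197.4 km.
Total: 21008.9 + 26752.2 + 6197.4 ≈ 53958 km.

53958 km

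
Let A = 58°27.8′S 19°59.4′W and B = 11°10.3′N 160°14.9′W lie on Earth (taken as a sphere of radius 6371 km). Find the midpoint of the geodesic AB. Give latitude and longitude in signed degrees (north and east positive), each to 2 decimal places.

Central angle δ = 2.1648 rad. Interpolating on the sphere with fraction f = 0.5:
P = [sin((1−f)δ)·A + sin(fδ)·B] / sin δ = 1.0656·A + 1.0656·B in Cartesian coordinates,
giving P = (-0.4601, -0.5438, -0.7018), i.e. latitude -44.57°, longitude -130.23°.

-44.57°, -130.23°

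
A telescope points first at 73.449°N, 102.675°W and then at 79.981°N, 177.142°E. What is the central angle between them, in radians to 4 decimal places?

With latitudes φ₁ = 73.449°, φ₂ = 79.981° and longitude difference Δλ = -80.183°:
cos c = sin φ₁ sin φ₂ + cos φ₁ cos φ₂ cos Δλ = (0.9586)(0.9848) + (0.2849)(0.1740)(0.1705) = 0.95240,
so c = arccos(0.95240) = 0.30979 rad.
So the angular separation is 0.3098 rad.

0.3098 rad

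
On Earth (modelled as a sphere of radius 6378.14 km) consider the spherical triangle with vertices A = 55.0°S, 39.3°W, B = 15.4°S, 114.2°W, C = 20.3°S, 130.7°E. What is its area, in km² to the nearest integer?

Side lengths (central angles): a = 1.8665, b = 1.8189, c = 1.2008 rad; semiperimeter s = 2.4431.
By l'Huilier's theorem, tan(E/4) = √[tan(s/2) tan((s−a)/2) tan((s−b)/2) tan((s−c)/2)], giving spherical excess E = 1.6367 rad.
Area = E·R² = 1.6367 × (6378.14)² ≈ 66581996 km².

66581996 km²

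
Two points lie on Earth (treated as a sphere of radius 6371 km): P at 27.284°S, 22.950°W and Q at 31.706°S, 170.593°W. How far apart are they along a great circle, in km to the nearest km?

In radians: φ₁ = -0.4762, φ₂ = -0.5534, Δλ = -147.643° = -2.5769 rad.
Haversine: a = sin²(Δφ/2) + cos φ₁ cos φ₂ sin²(Δλ/2) = 0.0015 + (0.8887)(0.8508)(0.9224) = 0.69889.
Central angle c = 2·arcsin(√a) = 1.97990 rad.
Distance = R·c = 6371 × 1.9799 ≈ 12614 km.

12614 km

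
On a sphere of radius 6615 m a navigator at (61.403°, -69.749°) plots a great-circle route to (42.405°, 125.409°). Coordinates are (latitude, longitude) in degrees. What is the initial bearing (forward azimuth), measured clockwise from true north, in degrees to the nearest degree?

Δλ = -164.842° = -2.8770 rad.
y = sin Δλ · cos φ₂ = (-0.2615)(0.7384) = -0.1931
x = cos φ₁ sin φ₂ − sin φ₁ cos φ₂ cos Δλ = (0.4786)(0.6744) − (0.8780)(0.7384)(-0.9652) = 0.9485
θ = atan2(y, x) = -11.51°; adding 360° gives 348°.

348°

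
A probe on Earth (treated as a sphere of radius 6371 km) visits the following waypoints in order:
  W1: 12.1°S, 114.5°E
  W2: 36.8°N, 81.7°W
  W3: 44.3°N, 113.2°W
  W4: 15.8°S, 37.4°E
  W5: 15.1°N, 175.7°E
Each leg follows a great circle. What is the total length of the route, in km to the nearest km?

Leg W1→W2: central angle 2.6413 rad, distance 16827.4 km.
Leg W2→W3: central angle 0.4347 rad, distance 2769.5 km.
Leg W3→W4: central angle 2.4818 rad, distance 15811.6 km.
Leg W4→W5: central angle 2.4411 rad, distance 15552.5 km.
Total: 16827.4 + 2769.5 + 15811.6 + 15552.5 ≈ 50961 km.

50961 km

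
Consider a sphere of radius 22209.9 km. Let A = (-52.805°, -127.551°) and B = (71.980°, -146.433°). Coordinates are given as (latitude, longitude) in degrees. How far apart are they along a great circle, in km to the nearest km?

48644 km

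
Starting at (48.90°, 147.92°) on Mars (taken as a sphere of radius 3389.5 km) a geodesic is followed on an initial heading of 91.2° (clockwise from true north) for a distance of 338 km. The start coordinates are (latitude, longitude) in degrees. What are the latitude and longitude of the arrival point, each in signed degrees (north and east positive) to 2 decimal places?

48.46°, 156.55°

Angular distance δ = d/R = 338/3389.5 = 0.09972 rad; initial bearing θ = 1.5917 rad.
sin φ₂ = sin φ₁ cos δ + cos φ₁ sin δ cos θ = (0.7536)(0.9950) + (0.6574)(0.0996)(-0.0209) = 0.7484, so φ₂ = 48.46°.
Δλ = atan2(sin θ sin δ cos φ₁, cos δ − sin φ₁ sin φ₂) = atan2(0.0654, 0.4310) = 8.632°.
λ₂ = 147.920° + 8.632° = 156.55°.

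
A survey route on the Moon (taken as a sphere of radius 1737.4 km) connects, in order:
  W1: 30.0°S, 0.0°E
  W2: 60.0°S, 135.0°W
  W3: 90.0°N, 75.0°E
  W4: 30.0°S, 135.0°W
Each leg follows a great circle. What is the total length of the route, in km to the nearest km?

10695 km

Leg W1→W2: central angle 1.4436 rad, distance 2508.2 km.
Leg W2→W3: central angle 2.6180 rad, distance 4548.5 km.
Leg W3→W4: central angle 2.0944 rad, distance 3638.8 km.
Total: 2508.2 + 4548.5 + 3638.8 ≈ 10695 km.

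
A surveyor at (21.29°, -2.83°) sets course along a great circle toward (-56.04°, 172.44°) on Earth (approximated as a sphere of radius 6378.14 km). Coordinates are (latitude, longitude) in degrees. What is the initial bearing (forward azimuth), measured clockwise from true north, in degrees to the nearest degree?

175°

With φ₁ = 0.3716, φ₂ = -0.9781, Δλ = 3.0590 rad, the forward-azimuth formula gives
θ = atan2( sin Δλ cos φ₂ , cos φ₁ sin φ₂ − sin φ₁ cos φ₂ cos Δλ ) = atan2(0.0461, -0.5707) = 175.39°.
So the initial bearing is 175°.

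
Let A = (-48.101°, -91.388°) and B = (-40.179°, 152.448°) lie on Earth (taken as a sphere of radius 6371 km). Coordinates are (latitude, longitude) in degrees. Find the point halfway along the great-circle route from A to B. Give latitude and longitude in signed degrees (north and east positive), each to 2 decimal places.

-61.28°, -155.63°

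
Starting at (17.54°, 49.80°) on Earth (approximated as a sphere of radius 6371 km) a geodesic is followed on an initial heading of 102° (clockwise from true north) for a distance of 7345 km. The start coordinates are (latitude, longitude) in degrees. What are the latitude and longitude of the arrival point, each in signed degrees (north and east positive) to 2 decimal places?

-3.37°, 113.38°

Angular distance δ = d/R = 7345/6371 = 1.15288 rad; initial bearing θ = 1.7802 rad.
sin φ₂ = sin φ₁ cos δ + cos φ₁ sin δ cos θ = (0.3014)(0.4059) + (0.9535)(0.9139)(-0.2079) = -0.0589, so φ₂ = -3.37°.
Δλ = atan2(sin θ sin δ cos φ₁, cos δ − sin φ₁ sin φ₂) = atan2(0.8524, 0.4236) = 63.575°.
λ₂ = 49.800° + 63.575° = 113.38°.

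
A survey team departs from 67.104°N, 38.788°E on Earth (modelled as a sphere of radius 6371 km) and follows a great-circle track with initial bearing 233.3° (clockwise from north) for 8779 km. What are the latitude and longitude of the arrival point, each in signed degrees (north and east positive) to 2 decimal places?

-2.96°, -13.21°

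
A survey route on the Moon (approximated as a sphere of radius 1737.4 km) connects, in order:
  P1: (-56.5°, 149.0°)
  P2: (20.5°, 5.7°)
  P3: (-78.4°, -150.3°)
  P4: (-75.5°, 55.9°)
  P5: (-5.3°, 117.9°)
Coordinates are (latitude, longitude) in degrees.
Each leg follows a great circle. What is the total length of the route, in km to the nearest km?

10900 km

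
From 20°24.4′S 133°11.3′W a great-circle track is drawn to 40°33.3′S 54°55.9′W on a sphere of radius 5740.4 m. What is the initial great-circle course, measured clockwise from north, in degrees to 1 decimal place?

126.7°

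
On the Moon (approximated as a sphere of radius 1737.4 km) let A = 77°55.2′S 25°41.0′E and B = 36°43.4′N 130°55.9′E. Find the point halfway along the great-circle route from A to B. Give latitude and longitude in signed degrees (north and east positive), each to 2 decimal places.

-26.16°, 115.80°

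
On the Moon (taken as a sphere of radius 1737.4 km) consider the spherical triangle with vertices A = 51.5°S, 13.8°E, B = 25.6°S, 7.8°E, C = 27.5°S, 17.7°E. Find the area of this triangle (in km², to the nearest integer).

102260 km²

Side lengths (central angles): a = 0.1580, b = 0.4220, c = 0.4590 rad; semiperimeter s = 0.5195.
By l'Huilier's theorem, tan(E/4) = √[tan(s/2) tan((s−a)/2) tan((s−b)/2) tan((s−c)/2)], giving spherical excess E = 0.0339 rad.
Area = E·R² = 0.0339 × (1737.4)² ≈ 102260 km².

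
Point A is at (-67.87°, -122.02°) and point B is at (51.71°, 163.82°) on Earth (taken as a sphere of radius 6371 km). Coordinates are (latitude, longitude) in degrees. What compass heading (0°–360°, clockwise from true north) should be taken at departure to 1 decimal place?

Δλ = -74.160° = -1.2943 rad.
y = sin Δλ · cos φ₂ = (-0.9620)(0.6196) = -0.5961
x = cos φ₁ sin φ₂ − sin φ₁ cos φ₂ cos Δλ = (0.3767)(0.7849) − (-0.9263)(0.6196)(0.2730) = 0.4523
θ = atan2(y, x) = -52.81°; adding 360° gives 307.2°.

307.2°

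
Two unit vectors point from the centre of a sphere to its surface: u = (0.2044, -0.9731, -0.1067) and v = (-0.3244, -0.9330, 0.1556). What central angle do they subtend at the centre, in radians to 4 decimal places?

0.6006 rad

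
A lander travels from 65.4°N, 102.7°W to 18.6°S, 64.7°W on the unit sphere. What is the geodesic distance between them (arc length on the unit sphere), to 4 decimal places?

1.5499

Let φ₁ = 1.1414 rad, φ₂ = -0.3246 rad, and Δλ = 0.6632 rad.
cos c = sin φ₁ sin φ₂ + cos φ₁ cos φ₂ cos Δλ = (0.9092)(-0.3190) + (0.4163)(0.9478)(0.7880) = 0.02089,
so c = arccos(0.02089) = 1.54990 rad.
On the unit sphere the arc length equals the central angle: 1.5499.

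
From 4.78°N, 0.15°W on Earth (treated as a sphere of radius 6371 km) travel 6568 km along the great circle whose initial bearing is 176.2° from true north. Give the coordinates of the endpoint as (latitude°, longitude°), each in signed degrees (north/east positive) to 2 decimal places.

Angular distance δ = d/R = 6568/6371 = 1.03092 rad; initial bearing θ = 3.0753 rad.
sin φ₂ = sin φ₁ cos δ + cos φ₁ sin δ cos θ = (0.0833)(0.5140) + (0.9965)(0.8578)(-0.9978) = -0.8101, so φ₂ = -54.10°.
Δλ = atan2(sin θ sin δ cos φ₁, cos δ − sin φ₁ sin φ₂) = atan2(0.0567, 0.5815) = 5.564°.
λ₂ = -0.150° + 5.564° = 5.41°.

-54.10°, 5.41°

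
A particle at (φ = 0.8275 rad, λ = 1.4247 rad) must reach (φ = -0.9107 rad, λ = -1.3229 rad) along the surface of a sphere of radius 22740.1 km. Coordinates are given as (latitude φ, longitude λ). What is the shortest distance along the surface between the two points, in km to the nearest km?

In radians: φ₁ = 0.8275, φ₂ = -0.9107, Δλ = -157.426° = -2.7476 rad.
Haversine: a = sin²(Δφ/2) + cos φ₁ cos φ₂ sin²(Δλ/2) = 0.5833 + (0.6767)(0.6132)(0.9617) = 0.98237.
Central angle c = 2·arcsin(√a) = 2.87528 rad.
Distance = R·c = 22740.1 × 2.8753 ≈ 65384 km.

65384 km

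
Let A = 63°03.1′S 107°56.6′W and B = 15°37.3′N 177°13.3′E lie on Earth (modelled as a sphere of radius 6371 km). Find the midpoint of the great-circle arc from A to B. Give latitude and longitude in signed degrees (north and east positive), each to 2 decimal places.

-28.07°, -160.76°

The central angle between A and B is δ = 1.6970 rad.
With f = 0.5, the slerp weights are sin((1−f)δ)/sin δ = 0.7563 and sin(fδ)/sin δ = 0.7563.
Weighted sum of the unit vectors: (0.7563)·(-0.1396,-0.4311,-0.8914) + (0.7563)·(-0.9619,0.0467,0.2693) = (-0.8331, -0.2908, -0.4705).
Converting back: φ = atan2(z, √(x²+y²)) = -28.07°, λ = atan2(y, x) = -160.76°.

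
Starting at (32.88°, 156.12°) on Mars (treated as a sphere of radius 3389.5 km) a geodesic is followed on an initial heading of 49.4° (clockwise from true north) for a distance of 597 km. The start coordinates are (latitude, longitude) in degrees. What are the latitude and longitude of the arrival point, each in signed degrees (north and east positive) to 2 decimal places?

Angular distance δ = d/R = 597/3389.5 = 0.17613 rad; initial bearing θ = 0.8622 rad.
sin φ₂ = sin φ₁ cos δ + cos φ₁ sin δ cos θ = (0.5429)(0.9845) + (0.8398)(0.1752)(0.6508) = 0.6302, so φ₂ = 39.07°.
Δλ = atan2(sin θ sin δ cos φ₁, cos δ − sin φ₁ sin φ₂) = atan2(0.1117, 0.6424) = 9.867°.
λ₂ = 156.120° + 9.867° = 165.99°.

39.07°, 165.99°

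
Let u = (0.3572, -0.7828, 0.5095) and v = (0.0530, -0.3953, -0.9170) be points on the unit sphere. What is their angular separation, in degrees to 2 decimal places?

97.98°

u·v = -0.1388; |u| = 1.0000, |v| = 1.0000.
cos θ = (u·v)/(|u||v|) = -0.1388, so θ = 97.98°.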